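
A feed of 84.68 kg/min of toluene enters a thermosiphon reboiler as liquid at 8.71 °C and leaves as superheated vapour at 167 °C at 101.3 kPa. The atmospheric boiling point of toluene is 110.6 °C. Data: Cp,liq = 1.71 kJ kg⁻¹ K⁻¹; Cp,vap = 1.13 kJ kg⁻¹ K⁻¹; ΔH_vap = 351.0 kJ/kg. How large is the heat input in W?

liquid 8.71→110.6 °C: 174.23 kJ/kg
vaporisation at 110.6 °C: 351 kJ/kg
vapour 110.6→167 °C: 63.732 kJ/kg
Δh = 174.23 + 351 + 63.732 = 588.96 kJ/kg
Q = ṁ·Δh = 84.68 kg/min × 588.96 kJ/kg = 49873 kJ/min
|Q| = 831.22 kW = 831220 W

Q = 831000 W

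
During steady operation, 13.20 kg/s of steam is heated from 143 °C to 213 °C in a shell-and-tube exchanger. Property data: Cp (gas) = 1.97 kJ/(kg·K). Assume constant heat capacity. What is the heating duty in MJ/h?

Q = ṁ·Cp·ΔT = 13.20 × 1.97 × (213 − 143) = 1820.3 kJ/s
Heating duty = 6553 MJ/h

Q = 6550 MJ/h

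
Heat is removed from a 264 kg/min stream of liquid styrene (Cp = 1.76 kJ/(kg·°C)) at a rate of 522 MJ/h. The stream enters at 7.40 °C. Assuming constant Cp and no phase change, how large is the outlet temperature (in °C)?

Q = 522 MJ/h = 8700 kJ/min
ΔT = Q/(ṁ·Cp) = 8700/(264×1.76) = 18.724 K
T_out = 7.40 − 18.724 = -11.324 °C

T_out = -11.3 °C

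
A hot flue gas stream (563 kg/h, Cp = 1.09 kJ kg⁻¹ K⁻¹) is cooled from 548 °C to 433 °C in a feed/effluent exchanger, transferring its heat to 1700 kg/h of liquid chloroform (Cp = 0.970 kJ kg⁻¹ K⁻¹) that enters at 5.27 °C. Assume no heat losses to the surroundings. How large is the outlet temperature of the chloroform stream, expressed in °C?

T_c,out = 48.1 °C

Heat released by hot stream: Q = 563 × 1.09 × (548 − 433) = 70572 kJ/h
Energy balance on cold side (adiabatic exchanger): Q = ṁ_c·Cp_c·(T_c,out − T_c,in)
T_c,out = 5.27 + 70572/(1700 × 0.970) = 48.067 °C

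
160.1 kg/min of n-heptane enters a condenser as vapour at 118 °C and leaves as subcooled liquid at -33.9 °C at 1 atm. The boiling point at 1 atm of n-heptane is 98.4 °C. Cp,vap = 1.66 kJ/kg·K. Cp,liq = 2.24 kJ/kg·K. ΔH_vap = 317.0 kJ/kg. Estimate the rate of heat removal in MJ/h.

vapour 118→98.4 °C: -32.536 kJ/kg
condensation at 98.4 °C: -317 kJ/kg
liquid 98.4→-33.9 °C: -296.35 kJ/kg
Δh = -32.536 + -317 + -296.35 = -645.89 kJ/kg
Q = ṁ·Δh = 160.1 kg/min × -645.89 kJ/kg = -103410 kJ/min
|Q| = 1723.4 kW = 6204.4 MJ/h

Q_c = 6200 MJ/h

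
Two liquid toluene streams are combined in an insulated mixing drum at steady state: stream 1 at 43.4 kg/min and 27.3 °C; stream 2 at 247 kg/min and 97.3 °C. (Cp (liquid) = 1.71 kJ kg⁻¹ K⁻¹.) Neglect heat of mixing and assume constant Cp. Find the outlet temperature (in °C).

Energy balance with Q = 0: Σ ṁᵢCp,ᵢ(T_out − Tᵢ) = 0
T_out = Σ ṁᵢCp,ᵢTᵢ / Σ ṁᵢCp,ᵢ
      = 43123 / 496.58 = 86.839 °C

T_out = 86.8 °C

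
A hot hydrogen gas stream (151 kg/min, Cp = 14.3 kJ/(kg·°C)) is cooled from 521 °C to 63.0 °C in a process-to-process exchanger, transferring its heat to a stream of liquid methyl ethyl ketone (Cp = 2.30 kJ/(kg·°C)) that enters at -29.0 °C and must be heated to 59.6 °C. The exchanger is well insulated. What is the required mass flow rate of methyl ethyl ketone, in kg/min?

ṁ_c = 4850 kg/min

Heat released by hot stream: Q = 151 × 14.3 × (521 − 63.0) = 988960 kJ/min
Energy balance on cold side (adiabatic exchanger): Q = ṁ_c·Cp_c·(T_c,out − T_c,in)
ṁ_c = 988960 / [2.30 × (59.6 − -29.0)] = 4853.1 kg/min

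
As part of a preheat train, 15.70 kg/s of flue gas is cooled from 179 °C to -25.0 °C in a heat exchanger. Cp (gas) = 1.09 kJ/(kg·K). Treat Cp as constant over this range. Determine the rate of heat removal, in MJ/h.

Q_c = 12600 MJ/h

Q = ṁ·Cp·ΔT = 15.70 × 1.09 × (-25.0 − 179) = -3491.1 kJ/s
Cooling duty = 12568 MJ/h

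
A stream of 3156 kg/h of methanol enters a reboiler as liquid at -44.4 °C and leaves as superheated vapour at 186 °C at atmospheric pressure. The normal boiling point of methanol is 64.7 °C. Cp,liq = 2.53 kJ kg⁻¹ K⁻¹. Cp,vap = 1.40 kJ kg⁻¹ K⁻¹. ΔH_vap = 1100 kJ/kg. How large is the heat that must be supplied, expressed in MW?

liquid -44.4→64.7 °C: 276.02 kJ/kg
vaporisation at 64.7 °C: 1100 kJ/kg
vapour 64.7→186 °C: 169.82 kJ/kg
Δh = 276.02 + 1100 + 169.82 = 1545.8 kJ/kg
Q = ṁ·Δh = 3156 kg/h × 1545.8 kJ/kg = 4.8787e+06 kJ/h
|Q| = 1355.2 kW = 1.3552 MW

Q = 1.36 MW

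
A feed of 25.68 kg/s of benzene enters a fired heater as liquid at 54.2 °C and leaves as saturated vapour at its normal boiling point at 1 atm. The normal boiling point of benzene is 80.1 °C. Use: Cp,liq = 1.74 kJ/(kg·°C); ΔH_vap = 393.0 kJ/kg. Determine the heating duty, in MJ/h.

liquid 54.2→80.1 °C: 45.066 kJ/kg
vaporisation at 80.1 °C: 393 kJ/kg
Δh = 45.066 + 393 = 438.07 kJ/kg
Q = ṁ·Δh = 25.68 kg/s × 438.07 kJ/kg = 11250 kJ/s
|Q| = 11250 kW = 40498 MJ/h

Q = 40500 MJ/h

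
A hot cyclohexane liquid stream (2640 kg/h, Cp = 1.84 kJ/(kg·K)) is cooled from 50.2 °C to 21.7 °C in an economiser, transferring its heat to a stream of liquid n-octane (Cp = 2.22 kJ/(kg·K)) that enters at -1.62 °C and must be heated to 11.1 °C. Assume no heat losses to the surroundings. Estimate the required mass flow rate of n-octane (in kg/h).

ṁ_c = 4900 kg/h

Heat released by hot stream: Q = 2640 × 1.84 × (50.2 − 21.7) = 138440 kJ/h
Energy balance on cold side (adiabatic exchanger): Q = ṁ_c·Cp_c·(T_c,out − T_c,in)
ṁ_c = 138440 / [2.22 × (11.1 − -1.62)] = 4902.6 kg/h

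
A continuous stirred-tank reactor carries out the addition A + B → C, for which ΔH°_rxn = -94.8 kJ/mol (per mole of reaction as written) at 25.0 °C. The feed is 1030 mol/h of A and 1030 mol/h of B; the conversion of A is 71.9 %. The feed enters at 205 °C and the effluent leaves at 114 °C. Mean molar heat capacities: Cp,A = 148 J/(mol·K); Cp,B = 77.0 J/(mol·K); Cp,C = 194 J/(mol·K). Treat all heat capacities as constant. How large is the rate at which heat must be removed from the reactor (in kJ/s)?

Extent of reaction ξ = 0.719 × 1030 = 740.57 mol/h
Reaction term: ξ·ΔH°_rxn = 740.57 × -94.8 = -70206 kJ/h
Sensible, feed 205→25 °C: -41715 kJ/h
Outlet flows (mol/h): A 289.43, B 289.43, C 740.57
Sensible, products 25→114 °C: 18583 kJ/h
Q = ΔH = -93339 kJ/h = -25.927 kW
Heat removed = 25.927 kJ/s

Q_out = 25.9 kJ/s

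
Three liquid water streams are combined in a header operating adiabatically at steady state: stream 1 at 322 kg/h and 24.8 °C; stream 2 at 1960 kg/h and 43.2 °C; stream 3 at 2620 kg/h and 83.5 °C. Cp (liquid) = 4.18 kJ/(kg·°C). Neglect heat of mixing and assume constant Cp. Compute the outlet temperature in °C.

T_out = 63.5 °C

No heat crosses the boundary, so H_out = H_in.
T_out = Σ ṁᵢCp,ᵢTᵢ / Σ ṁᵢCp,ᵢ
      = 1.3018e+06 / 20490 = 63.531 °C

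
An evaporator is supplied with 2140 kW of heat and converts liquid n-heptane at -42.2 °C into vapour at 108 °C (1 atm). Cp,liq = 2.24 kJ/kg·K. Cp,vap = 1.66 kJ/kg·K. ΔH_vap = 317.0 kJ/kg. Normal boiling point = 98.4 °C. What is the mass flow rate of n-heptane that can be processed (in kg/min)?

Δh = 2.24×(98.4−-42.2) + 317.0 + 1.66×(108−98.4) = 647.88 kJ/kg
Q = 2140 kW = 2140 kJ/s = 128400 kJ/min
ṁ = Q/Δh = 128400 / 647.88 = 198.18 kg/min

ṁ = 198 kg/min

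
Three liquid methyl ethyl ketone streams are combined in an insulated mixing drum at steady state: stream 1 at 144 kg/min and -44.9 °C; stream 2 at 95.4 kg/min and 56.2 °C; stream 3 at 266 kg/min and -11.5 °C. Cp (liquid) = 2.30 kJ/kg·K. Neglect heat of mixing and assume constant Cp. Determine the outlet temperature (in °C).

T_out = -8.24 °C

No heat crosses the boundary, so H_out = H_in.
Σ ṁᵢCp,ᵢTᵢ = 144×2.30×-44.9 + 95.4×2.30×56.2 + 266×2.30×-11.5 = -9575.2
Σ ṁᵢCp,ᵢ = 144×2.30 + 95.4×2.30 + 266×2.30 = 1162.4
T_out = -9575.2 / 1162.4 = -8.2373 °C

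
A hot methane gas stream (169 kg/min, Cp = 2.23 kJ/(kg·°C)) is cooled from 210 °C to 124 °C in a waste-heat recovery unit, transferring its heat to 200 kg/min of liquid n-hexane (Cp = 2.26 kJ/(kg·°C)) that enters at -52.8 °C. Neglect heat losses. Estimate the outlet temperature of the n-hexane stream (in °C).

T_c,out = 18.9 °C

Heat released by hot stream: Q = 169 × 2.23 × (210 − 124) = 32411 kJ/min
Energy balance on cold side (adiabatic exchanger): Q = ṁ_c·Cp_c·(T_c,out − T_c,in)
T_c,out = -52.8 + 32411/(200 × 2.26) = 18.905 °C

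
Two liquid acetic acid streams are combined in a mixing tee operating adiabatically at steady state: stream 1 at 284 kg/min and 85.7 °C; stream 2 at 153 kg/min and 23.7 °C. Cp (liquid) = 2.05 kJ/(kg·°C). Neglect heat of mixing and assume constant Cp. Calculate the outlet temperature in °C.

T_out = 64.0 °C

No heat crosses the boundary, so H_out = H_in.
Σ ṁᵢCp,ᵢTᵢ = 284×2.05×85.7 + 153×2.05×23.7 = 57328
Σ ṁᵢCp,ᵢ = 284×2.05 + 153×2.05 = 895.85
T_out = 57328 / 895.85 = 63.993 °C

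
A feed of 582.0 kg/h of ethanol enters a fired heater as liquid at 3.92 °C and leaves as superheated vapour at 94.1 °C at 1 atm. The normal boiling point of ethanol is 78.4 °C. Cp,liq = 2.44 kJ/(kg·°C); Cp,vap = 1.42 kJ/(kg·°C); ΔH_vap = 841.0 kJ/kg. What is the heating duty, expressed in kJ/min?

liquid 3.92→78.4 °C: 181.73 kJ/kg
vaporisation at 78.4 °C: 841 kJ/kg
vapour 78.4→94.1 °C: 22.294 kJ/kg
Δh = 181.73 + 841 + 22.294 = 1045 kJ/kg
Q = ṁ·Δh = 582.0 kg/h × 1045 kJ/kg = 608200 kJ/h
|Q| = 168.95 kW = 10137 kJ/min

Q = 10100 kJ/min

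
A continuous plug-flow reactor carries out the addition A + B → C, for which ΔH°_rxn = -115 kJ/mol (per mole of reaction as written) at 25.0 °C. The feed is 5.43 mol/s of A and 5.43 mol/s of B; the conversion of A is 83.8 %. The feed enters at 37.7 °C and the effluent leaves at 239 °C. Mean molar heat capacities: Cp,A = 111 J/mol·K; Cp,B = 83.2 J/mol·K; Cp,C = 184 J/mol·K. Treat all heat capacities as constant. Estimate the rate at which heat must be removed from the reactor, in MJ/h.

Q_out = 1160 MJ/h

Extent of reaction ξ = 0.838 × 5.43 = 4.5503 mol/s
Reaction term: ξ·ΔH°_rxn = 4.5503 × -115 = -523.29 kJ/s
Sensible, feed 37.7→25 °C: -13.392 kJ/s
Outlet flows (mol/s): A 0.87966, B 0.87966, C 4.5503
Sensible, products 25→239 °C: 215.73 kJ/s
Q = ΔH = -320.95 kJ/s = -320.95 kW
Heat removed = 1155.4 MJ/h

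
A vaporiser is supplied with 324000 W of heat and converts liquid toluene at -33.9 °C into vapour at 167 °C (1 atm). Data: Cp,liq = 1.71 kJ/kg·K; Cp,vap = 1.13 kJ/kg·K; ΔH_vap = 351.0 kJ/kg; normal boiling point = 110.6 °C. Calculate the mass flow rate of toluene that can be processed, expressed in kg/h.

Δh = 1.71×(110.6−-33.9) + 351.0 + 1.13×(167−110.6) = 661.83 kJ/kg
Q = 324000 W = 324 kJ/s = 1.1664e+06 kJ/h
ṁ = Q/Δh = 1.1664e+06 / 661.83 = 1762.4 kg/h

ṁ = 1760 kg/h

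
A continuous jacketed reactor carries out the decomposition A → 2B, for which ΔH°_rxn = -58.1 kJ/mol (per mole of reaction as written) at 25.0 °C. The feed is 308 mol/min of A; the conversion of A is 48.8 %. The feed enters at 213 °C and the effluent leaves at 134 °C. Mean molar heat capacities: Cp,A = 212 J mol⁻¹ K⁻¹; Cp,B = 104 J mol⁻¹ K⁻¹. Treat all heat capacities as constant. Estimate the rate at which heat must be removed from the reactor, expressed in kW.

Q_out = 233 kW

Extent of reaction ξ = 0.488 × 308 = 150.3 mol/min
Reaction term: ξ·ΔH°_rxn = 150.3 × -58.1 = -8732.7 kJ/min
Sensible, feed 213→25 °C: -12276 kJ/min
Outlet flows (mol/min): A 157.7, B 300.61
Sensible, products 25→134 °C: 7051.7 kJ/min
Q = ΔH = -13957 kJ/min = -232.61 kW
Heat removed = 232.61 kW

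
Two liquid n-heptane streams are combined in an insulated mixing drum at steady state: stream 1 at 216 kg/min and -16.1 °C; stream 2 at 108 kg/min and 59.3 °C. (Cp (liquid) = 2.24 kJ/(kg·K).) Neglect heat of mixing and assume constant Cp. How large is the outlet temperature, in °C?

T_out = 9.03 °C

Energy balance with Q = 0: Σ ṁᵢCp,ᵢ(T_out − Tᵢ) = 0
Σ ṁᵢCp,ᵢTᵢ = 216×2.24×-16.1 + 108×2.24×59.3 = 6556
Σ ṁᵢCp,ᵢ = 216×2.24 + 108×2.24 = 725.76
T_out = 6556 / 725.76 = 9.0333 °C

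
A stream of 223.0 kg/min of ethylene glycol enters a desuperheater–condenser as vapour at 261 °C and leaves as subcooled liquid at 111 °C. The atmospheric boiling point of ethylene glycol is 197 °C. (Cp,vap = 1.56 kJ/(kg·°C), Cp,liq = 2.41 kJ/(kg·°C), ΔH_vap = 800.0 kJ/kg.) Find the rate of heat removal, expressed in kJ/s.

vapour 261→197 °C: -99.84 kJ/kg
condensation at 197 °C: -800 kJ/kg
liquid 197→111 °C: -207.26 kJ/kg
Δh = -99.84 + -800 + -207.26 = -1107.1 kJ/kg
Q = ṁ·Δh = 223.0 kg/min × -1107.1 kJ/kg = -246880 kJ/min
|Q| = 4114.7 kW

Q_c = 4110 kJ/s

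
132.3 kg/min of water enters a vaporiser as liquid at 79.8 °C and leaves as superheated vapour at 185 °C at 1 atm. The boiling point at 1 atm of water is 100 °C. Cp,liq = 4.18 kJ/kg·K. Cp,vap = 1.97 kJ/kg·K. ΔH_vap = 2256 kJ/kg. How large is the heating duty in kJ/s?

liquid 79.8→100 °C: 84.436 kJ/kg
vaporisation at 100 °C: 2256 kJ/kg
vapour 100→185 °C: 167.45 kJ/kg
Δh = 84.436 + 2256 + 167.45 = 2507.9 kJ/kg
Q = ṁ·Δh = 132.3 kg/min × 2507.9 kJ/kg = 331790 kJ/min
|Q| = 5529.9 kW

Q = 5530 kJ/s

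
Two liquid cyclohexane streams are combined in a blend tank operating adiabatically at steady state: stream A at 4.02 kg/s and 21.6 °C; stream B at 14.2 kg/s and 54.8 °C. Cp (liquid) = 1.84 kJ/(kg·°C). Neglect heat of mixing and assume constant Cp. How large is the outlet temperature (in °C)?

T_out = 47.5 °C

No heat crosses the boundary, so H_out = H_in.
T_out = Σ ṁᵢCp,ᵢTᵢ / Σ ṁᵢCp,ᵢ
      = 1591.6 / 33.525 = 47.475 °C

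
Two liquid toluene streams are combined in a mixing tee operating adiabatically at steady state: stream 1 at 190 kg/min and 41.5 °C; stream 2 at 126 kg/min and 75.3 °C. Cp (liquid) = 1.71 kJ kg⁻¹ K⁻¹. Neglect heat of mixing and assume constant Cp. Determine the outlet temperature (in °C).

No heat crosses the boundary, so H_out = H_in.
T_out = Σ ṁᵢCp,ᵢTᵢ / Σ ṁᵢCp,ᵢ
      = 29707 / 540.36 = 54.977 °C

T_out = 55.0 °C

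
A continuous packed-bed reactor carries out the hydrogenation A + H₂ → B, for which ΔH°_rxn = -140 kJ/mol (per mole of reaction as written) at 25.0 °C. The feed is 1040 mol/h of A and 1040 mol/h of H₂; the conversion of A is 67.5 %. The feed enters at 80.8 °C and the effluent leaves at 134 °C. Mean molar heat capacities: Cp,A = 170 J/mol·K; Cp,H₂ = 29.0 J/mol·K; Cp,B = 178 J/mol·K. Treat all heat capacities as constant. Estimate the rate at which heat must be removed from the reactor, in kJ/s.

Extent of reaction ξ = 0.675 × 1040 = 702 mol/h
Reaction term: ξ·ΔH°_rxn = 702 × -140 = -98280 kJ/h
Sensible, feed 80.8→25 °C: -11548 kJ/h
Outlet flows (mol/h): A 338, H₂ 338, B 702
Sensible, products 25→134 °C: 20952 kJ/h
Q = ΔH = -88877 kJ/h = -24.688 kW
Heat removed = 24.688 kJ/s

Q_out = 24.7 kJ/s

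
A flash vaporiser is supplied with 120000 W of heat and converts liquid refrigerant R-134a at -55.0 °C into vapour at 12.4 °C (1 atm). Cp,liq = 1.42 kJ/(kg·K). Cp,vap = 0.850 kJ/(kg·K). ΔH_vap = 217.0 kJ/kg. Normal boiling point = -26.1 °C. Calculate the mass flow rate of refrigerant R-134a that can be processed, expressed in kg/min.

Δh = 1.42×(-26.1−-55.0) + 217.0 + 0.850×(12.4−-26.1) = 290.76 kJ/kg
Q = 120000 W = 120 kJ/s = 7200 kJ/min
ṁ = Q/Δh = 7200 / 290.76 = 24.762 kg/min

ṁ = 24.8 kg/min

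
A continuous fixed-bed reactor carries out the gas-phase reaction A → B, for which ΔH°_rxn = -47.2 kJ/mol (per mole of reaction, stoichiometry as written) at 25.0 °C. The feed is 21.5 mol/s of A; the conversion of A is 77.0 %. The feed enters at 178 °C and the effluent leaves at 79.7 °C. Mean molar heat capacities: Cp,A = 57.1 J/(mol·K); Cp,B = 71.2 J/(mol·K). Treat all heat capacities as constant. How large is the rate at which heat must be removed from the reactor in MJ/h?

Q_out = 3200 MJ/h

Extent of reaction ξ = 0.770 × 21.5 = 16.555 mol/s
Reaction term: ξ·ΔH°_rxn = 16.555 × -47.2 = -781.4 kJ/s
Sensible, feed 178→25 °C: -187.83 kJ/s
Outlet flows (mol/s): A 4.945, B 16.555
Sensible, products 25→79.7 °C: 79.921 kJ/s
Q = ΔH = -889.31 kJ/s = -889.31 kW
Heat removed = 3201.5 MJ/h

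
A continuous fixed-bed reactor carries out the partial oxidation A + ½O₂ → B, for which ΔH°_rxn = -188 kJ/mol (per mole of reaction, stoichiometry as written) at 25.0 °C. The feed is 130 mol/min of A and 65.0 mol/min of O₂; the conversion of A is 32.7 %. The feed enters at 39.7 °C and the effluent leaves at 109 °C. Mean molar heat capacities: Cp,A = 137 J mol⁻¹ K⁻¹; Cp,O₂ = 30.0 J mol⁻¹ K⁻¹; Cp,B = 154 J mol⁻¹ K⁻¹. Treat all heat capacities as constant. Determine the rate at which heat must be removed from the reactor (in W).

Extent of reaction ξ = 0.327 × 130 = 42.51 mol/min
Reaction term: ξ·ΔH°_rxn = 42.51 × -188 = -7991.9 kJ/min
Sensible, feed 39.7→25 °C: -290.47 kJ/min
Outlet flows (mol/min): A 87.49, O₂ 43.745, B 42.51
Sensible, products 25→109 °C: 1667 kJ/min
Q = ΔH = -6615.4 kJ/min = -110.26 kW
Heat removed = 110260 W

Q_out = 110000 W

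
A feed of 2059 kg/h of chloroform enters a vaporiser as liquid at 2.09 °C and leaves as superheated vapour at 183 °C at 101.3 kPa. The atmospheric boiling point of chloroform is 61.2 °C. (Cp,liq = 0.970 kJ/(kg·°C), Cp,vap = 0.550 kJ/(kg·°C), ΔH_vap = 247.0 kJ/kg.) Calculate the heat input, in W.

liquid 2.09→61.2 °C: 57.337 kJ/kg
vaporisation at 61.2 °C: 247 kJ/kg
vapour 61.2→183 °C: 66.99 kJ/kg
Δh = 57.337 + 247 + 66.99 = 371.33 kJ/kg
Q = ṁ·Δh = 2059 kg/h × 371.33 kJ/kg = 764560 kJ/h
|Q| = 212.38 kW = 212380 W

Q = 212000 W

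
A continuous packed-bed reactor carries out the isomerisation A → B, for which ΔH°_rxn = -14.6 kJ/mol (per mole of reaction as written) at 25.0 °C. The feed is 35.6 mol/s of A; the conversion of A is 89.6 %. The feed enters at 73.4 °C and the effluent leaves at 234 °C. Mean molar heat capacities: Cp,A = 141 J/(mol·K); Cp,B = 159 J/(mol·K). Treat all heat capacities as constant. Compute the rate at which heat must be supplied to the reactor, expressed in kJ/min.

Extent of reaction ξ = 0.896 × 35.6 = 31.898 mol/s
Reaction term: ξ·ΔH°_rxn = 31.898 × -14.6 = -465.7 kJ/s
Sensible, feed 73.4→25 °C: -242.95 kJ/s
Outlet flows (mol/s): A 3.7024, B 31.898
Sensible, products 25→234 °C: 1169.1 kJ/s
Q = ΔH = 460.44 kJ/s = 460.44 kW
Heat supplied = 27626 kJ/min

Q_in = 27600 kJ/min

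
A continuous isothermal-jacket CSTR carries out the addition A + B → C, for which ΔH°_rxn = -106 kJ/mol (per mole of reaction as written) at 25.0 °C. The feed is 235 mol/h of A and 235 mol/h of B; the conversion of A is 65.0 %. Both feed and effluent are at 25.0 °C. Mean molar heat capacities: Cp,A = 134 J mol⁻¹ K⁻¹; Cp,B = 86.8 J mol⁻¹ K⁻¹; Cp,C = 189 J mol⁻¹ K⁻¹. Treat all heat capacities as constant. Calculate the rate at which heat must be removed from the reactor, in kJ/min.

Q_out = 270 kJ/min

Extent of reaction ξ = 0.650 × 235 = 152.75 mol/h
Reaction term: ξ·ΔH°_rxn = 152.75 × -106 = -16192 kJ/h
Q = ΔH = -16192 kJ/h = -4.4976 kW
Heat removed = 269.86 kJ/min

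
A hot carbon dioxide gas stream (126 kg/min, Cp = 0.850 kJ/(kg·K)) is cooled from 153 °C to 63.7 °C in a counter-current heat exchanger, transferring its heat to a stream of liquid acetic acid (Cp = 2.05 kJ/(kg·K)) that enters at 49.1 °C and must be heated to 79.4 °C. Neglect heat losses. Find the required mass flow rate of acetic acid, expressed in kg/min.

Heat released by hot stream: Q = 126 × 0.850 × (153 − 63.7) = 9564 kJ/min
Energy balance on cold side (adiabatic exchanger): Q = ṁ_c·Cp_c·(T_c,out − T_c,in)
ṁ_c = 9564 / [2.05 × (79.4 − 49.1)] = 153.97 kg/min

ṁ_c = 154 kg/min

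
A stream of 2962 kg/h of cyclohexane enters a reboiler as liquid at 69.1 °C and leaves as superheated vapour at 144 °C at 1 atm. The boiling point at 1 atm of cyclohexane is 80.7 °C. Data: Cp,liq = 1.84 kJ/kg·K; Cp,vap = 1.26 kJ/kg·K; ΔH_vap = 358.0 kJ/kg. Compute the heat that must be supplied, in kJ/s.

liquid 69.1→80.7 °C: 21.344 kJ/kg
vaporisation at 80.7 °C: 358 kJ/kg
vapour 80.7→144 °C: 79.758 kJ/kg
Δh = 21.344 + 358 + 79.758 = 459.1 kJ/kg
Q = ṁ·Δh = 2962 kg/h × 459.1 kJ/kg = 1.3599e+06 kJ/h
|Q| = 377.74 kW

Q = 378 kJ/s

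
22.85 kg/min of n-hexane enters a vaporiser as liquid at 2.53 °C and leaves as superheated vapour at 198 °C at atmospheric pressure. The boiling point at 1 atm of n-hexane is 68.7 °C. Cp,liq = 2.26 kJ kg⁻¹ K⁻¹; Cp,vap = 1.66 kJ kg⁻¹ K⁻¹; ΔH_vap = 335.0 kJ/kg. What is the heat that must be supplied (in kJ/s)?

Q = 266 kJ/s

liquid 2.53→68.7 °C: 149.54 kJ/kg
vaporisation at 68.7 °C: 335 kJ/kg
vapour 68.7→198 °C: 214.64 kJ/kg
Δh = 149.54 + 335 + 214.64 = 699.18 kJ/kg
Q = ṁ·Δh = 22.85 kg/min × 699.18 kJ/kg = 15976 kJ/min
|Q| = 266.27 kW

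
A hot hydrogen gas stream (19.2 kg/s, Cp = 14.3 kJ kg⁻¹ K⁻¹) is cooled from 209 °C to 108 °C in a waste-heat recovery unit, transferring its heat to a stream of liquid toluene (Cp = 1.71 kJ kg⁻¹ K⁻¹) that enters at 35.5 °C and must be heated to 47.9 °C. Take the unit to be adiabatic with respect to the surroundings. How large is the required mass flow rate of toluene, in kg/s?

ṁ_c = 1310 kg/s

Heat released by hot stream: Q = 19.2 × 14.3 × (209 − 108) = 27731 kJ/s
Energy balance on cold side (adiabatic exchanger): Q = ṁ_c·Cp_c·(T_c,out − T_c,in)
ṁ_c = 27731 / [1.71 × (47.9 − 35.5)] = 1307.8 kg/s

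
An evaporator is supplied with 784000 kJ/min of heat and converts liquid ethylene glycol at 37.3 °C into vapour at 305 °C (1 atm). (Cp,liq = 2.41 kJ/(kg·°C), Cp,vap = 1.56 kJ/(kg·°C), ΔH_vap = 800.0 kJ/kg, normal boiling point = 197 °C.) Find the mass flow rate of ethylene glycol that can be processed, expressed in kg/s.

Δh = 2.41×(197−37.3) + 800.0 + 1.56×(305−197) = 1353.4 kJ/kg
Q = 784000 kJ/min = 13067 kJ/s = 13067 kJ/s
ṁ = Q/Δh = 13067 / 1353.4 = 9.655 kg/s

ṁ = 9.66 kg/s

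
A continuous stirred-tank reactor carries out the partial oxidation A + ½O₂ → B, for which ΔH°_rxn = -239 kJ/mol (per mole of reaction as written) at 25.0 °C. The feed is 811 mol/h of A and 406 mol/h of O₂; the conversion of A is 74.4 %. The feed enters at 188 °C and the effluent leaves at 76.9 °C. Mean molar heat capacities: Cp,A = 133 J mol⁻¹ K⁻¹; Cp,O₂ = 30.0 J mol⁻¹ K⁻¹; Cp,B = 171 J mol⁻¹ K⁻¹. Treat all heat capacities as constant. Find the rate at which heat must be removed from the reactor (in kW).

Q_out = 43.6 kW

Extent of reaction ξ = 0.744 × 811 = 603.38 mol/h
Reaction term: ξ·ΔH°_rxn = 603.38 × -239 = -144210 kJ/h
Sensible, feed 188→25 °C: -19567 kJ/h
Outlet flows (mol/h): A 207.62, O₂ 104.31, B 603.38
Sensible, products 25→76.9 °C: 6950.5 kJ/h
Q = ΔH = -156830 kJ/h = -43.563 kW
Heat removed = 43.563 kW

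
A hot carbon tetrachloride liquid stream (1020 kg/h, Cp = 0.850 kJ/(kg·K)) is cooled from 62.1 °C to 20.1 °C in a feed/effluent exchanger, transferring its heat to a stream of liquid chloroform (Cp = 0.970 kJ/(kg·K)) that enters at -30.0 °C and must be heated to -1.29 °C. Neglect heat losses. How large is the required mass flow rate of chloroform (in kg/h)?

ṁ_c = 1310 kg/h

Heat released by hot stream: Q = 1020 × 0.850 × (62.1 − 20.1) = 36414 kJ/h
Energy balance on cold side (adiabatic exchanger): Q = ṁ_c·Cp_c·(T_c,out − T_c,in)
ṁ_c = 36414 / [0.970 × (-1.29 − -30.0)] = 1307.6 kg/h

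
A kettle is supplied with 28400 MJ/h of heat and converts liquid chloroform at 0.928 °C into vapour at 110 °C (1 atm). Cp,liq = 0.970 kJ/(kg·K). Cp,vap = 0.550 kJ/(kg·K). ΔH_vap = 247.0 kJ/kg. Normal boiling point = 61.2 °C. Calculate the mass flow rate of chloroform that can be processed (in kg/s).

ṁ = 23.7 kg/s

Δh = 0.970×(61.2−0.928) + 247.0 + 0.550×(110−61.2) = 332.3 kJ/kg
Q = 28400 MJ/h = 7888.9 kJ/s = 7888.9 kJ/s
ṁ = Q/Δh = 7888.9 / 332.3 = 23.74 kg/s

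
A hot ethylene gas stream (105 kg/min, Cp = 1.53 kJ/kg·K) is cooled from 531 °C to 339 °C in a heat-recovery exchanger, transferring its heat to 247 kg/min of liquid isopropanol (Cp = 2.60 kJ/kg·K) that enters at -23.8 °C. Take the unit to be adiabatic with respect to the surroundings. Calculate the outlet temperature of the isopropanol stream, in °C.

Heat released by hot stream: Q = 105 × 1.53 × (531 − 339) = 30845 kJ/min
Energy balance on cold side (adiabatic exchanger): Q = ṁ_c·Cp_c·(T_c,out − T_c,in)
T_c,out = -23.8 + 30845/(247 × 2.60) = 24.23 °C

T_c,out = 24.2 °C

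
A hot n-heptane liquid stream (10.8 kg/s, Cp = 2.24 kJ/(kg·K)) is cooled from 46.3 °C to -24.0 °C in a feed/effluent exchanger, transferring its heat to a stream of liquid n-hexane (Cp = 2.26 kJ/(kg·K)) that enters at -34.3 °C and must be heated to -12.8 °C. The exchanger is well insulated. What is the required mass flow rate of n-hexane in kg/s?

ṁ_c = 35.0 kg/s

Heat released by hot stream: Q = 10.8 × 2.24 × (46.3 − -24.0) = 1700.7 kJ/s
Energy balance on cold side (adiabatic exchanger): Q = ṁ_c·Cp_c·(T_c,out − T_c,in)
ṁ_c = 1700.7 / [2.26 × (-12.8 − -34.3)] = 35.001 kg/s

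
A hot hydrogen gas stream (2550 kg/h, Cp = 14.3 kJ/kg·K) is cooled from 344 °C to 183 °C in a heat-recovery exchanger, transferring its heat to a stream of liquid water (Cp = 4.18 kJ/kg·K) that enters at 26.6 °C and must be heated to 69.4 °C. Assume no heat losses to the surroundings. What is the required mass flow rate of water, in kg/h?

ṁ_c = 32800 kg/h

Heat released by hot stream: Q = 2550 × 14.3 × (344 − 183) = 5.8709e+06 kJ/h
Energy balance on cold side (adiabatic exchanger): Q = ṁ_c·Cp_c·(T_c,out − T_c,in)
ṁ_c = 5.8709e+06 / [4.18 × (69.4 − 26.6)] = 32816 kg/h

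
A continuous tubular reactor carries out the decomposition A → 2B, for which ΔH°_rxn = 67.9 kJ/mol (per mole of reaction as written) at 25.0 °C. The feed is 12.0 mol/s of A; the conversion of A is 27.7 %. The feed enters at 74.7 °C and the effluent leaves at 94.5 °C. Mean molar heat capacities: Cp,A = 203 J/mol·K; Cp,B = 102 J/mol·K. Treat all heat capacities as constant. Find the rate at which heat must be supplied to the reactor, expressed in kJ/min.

Q_in = 16400 kJ/min

Extent of reaction ξ = 0.277 × 12.0 = 3.324 mol/s
Reaction term: ξ·ΔH°_rxn = 3.324 × 67.9 = 225.7 kJ/s
Sensible, feed 74.7→25 °C: -121.07 kJ/s
Outlet flows (mol/s): A 8.676, B 6.648
Sensible, products 25→94.5 °C: 169.53 kJ/s
Q = ΔH = 274.16 kJ/s = 274.16 kW
Heat supplied = 16450 kJ/min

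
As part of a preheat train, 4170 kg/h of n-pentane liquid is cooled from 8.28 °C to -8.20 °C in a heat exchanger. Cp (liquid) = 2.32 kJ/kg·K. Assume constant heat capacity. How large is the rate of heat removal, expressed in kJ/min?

Q_c = 2660 kJ/min

Q = ṁ·Cp·ΔT = 4170 × 2.32 × (-8.20 − 8.28) = -159430 kJ/h
Converting: 159430 / 3600 s = 44.287 kW
Cooling duty = 2657.2 kJ/min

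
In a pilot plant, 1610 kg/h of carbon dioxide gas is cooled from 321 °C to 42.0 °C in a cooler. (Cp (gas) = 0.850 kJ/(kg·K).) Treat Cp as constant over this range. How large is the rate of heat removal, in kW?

Q_c = 106 kW

Q = ṁ·Cp·ΔT = 1610 × 0.850 × (42.0 − 321) = -381810 kJ/h
Converting: 381810 / 3600 s = 106.06 kW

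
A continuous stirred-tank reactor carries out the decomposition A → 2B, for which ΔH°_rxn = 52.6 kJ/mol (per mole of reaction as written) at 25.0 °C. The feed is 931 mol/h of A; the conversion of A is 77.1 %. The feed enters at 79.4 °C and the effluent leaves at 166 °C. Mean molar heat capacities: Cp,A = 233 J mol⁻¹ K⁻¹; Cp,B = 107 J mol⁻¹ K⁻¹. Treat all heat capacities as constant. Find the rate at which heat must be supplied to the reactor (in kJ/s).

Q_in = 15.2 kJ/s

Extent of reaction ξ = 0.771 × 931 = 717.8 mol/h
Reaction term: ξ·ΔH°_rxn = 717.8 × 52.6 = 37756 kJ/h
Sensible, feed 79.4→25 °C: -11801 kJ/h
Outlet flows (mol/h): A 213.2, B 1435.6
Sensible, products 25→166 °C: 28663 kJ/h
Q = ΔH = 54619 kJ/h = 15.172 kW
Heat supplied = 15.172 kJ/s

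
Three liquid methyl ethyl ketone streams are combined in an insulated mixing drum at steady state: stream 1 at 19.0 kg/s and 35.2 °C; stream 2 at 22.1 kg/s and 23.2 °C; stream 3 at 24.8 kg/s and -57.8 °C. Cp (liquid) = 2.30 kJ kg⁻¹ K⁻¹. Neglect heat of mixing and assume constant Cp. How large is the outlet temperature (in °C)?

T_out = -3.82 °C

Energy balance with Q = 0: Σ ṁᵢCp,ᵢ(T_out − Tᵢ) = 0
Σ ṁᵢCp,ᵢTᵢ = 19.0×2.30×35.2 + 22.1×2.30×23.2 + 24.8×2.30×-57.8 = -579.42
Σ ṁᵢCp,ᵢ = 19.0×2.30 + 22.1×2.30 + 24.8×2.30 = 151.57
T_out = -579.42 / 151.57 = -3.8228 °C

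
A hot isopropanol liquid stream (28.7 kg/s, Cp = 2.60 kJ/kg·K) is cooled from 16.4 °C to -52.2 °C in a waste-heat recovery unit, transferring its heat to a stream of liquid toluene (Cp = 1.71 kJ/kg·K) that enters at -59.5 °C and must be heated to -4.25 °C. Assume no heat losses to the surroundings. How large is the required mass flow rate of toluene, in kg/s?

ṁ_c = 54.2 kg/s

Heat released by hot stream: Q = 28.7 × 2.60 × (16.4 − -52.2) = 5118.9 kJ/s
Energy balance on cold side (adiabatic exchanger): Q = ṁ_c·Cp_c·(T_c,out − T_c,in)
ṁ_c = 5118.9 / [1.71 × (-4.25 − -59.5)] = 54.181 kg/s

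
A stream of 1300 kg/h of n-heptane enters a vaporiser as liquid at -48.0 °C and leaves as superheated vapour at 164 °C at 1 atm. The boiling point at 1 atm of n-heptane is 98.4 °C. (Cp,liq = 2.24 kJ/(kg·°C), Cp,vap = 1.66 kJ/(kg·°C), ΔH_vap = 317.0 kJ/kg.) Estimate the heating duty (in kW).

Q = 272 kW

liquid -48.0→98.4 °C: 327.94 kJ/kg
vaporisation at 98.4 °C: 317 kJ/kg
vapour 98.4→164 °C: 108.9 kJ/kg
Δh = 327.94 + 317 + 108.9 = 753.83 kJ/kg
Q = ṁ·Δh = 1300 kg/h × 753.83 kJ/kg = 979980 kJ/h
|Q| = 272.22 kW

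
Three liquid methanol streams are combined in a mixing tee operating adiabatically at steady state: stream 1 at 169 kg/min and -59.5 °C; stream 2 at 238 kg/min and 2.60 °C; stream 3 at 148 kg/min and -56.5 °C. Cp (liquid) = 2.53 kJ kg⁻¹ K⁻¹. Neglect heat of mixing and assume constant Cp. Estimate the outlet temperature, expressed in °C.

No heat crosses the boundary, so H_out = H_in.
T_out = Σ ṁᵢCp,ᵢTᵢ / Σ ṁᵢCp,ᵢ
      = -45031 / 1404.2 = -32.07 °C

T_out = -32.1 °C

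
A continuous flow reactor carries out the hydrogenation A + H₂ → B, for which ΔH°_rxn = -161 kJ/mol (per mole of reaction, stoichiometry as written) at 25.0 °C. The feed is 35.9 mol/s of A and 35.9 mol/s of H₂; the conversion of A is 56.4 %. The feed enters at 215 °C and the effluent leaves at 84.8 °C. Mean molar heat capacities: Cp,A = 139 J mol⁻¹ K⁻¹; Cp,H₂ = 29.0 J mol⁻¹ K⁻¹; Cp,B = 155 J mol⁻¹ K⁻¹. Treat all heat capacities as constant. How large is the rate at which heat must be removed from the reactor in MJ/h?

Extent of reaction ξ = 0.564 × 35.9 = 20.248 mol/s
Reaction term: ξ·ΔH°_rxn = 20.248 × -161 = -3259.9 kJ/s
Sensible, feed 215→25 °C: -1145.9 kJ/s
Outlet flows (mol/s): A 15.652, H₂ 15.652, B 20.248
Sensible, products 25→84.8 °C: 344.93 kJ/s
Q = ΔH = -4060.9 kJ/s = -4060.9 kW
Heat removed = 14619 MJ/h

Q_out = 14600 MJ/h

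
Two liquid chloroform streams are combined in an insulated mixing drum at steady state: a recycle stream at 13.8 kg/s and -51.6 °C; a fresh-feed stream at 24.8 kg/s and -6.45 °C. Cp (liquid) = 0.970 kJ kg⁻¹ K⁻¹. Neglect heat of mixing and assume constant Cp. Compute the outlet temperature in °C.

No heat crosses the boundary, so H_out = H_in.
Σ ṁᵢCp,ᵢTᵢ = 13.8×0.970×-51.6 + 24.8×0.970×-6.45 = -845.88
Σ ṁᵢCp,ᵢ = 13.8×0.970 + 24.8×0.970 = 37.442
T_out = -845.88 / 37.442 = -22.592 °C

T_out = -22.6 °C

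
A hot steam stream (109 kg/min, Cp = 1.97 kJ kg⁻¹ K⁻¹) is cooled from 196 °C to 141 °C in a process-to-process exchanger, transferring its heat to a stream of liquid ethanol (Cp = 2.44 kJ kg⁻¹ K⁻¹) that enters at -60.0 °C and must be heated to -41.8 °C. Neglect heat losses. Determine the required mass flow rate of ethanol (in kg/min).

ṁ_c = 266 kg/min

Heat released by hot stream: Q = 109 × 1.97 × (196 − 141) = 11810 kJ/min
Energy balance on cold side (adiabatic exchanger): Q = ṁ_c·Cp_c·(T_c,out − T_c,in)
ṁ_c = 11810 / [2.44 × (-41.8 − -60.0)] = 265.95 kg/min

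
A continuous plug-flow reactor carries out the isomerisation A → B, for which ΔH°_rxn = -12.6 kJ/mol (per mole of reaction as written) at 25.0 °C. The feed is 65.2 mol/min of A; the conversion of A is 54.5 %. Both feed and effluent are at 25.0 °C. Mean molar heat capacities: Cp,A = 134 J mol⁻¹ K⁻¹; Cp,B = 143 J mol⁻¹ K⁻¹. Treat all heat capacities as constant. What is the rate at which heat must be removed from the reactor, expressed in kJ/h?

Q_out = 26900 kJ/h

Extent of reaction ξ = 0.545 × 65.2 = 35.534 mol/min
Reaction term: ξ·ΔH°_rxn = 35.534 × -12.6 = -447.73 kJ/min
Q = ΔH = -447.73 kJ/min = -7.4621 kW
Heat removed = 26864 kJ/h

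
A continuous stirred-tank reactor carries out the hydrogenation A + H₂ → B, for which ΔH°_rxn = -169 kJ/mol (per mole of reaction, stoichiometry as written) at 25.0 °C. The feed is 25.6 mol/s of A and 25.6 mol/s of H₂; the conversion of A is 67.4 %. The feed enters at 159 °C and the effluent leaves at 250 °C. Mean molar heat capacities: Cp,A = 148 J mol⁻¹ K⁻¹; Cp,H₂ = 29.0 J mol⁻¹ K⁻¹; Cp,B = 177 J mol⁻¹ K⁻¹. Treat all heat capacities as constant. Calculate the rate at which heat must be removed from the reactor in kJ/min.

Q_out = 150000 kJ/min

Extent of reaction ξ = 0.674 × 25.6 = 17.254 mol/s
Reaction term: ξ·ΔH°_rxn = 17.254 × -169 = -2916 kJ/s
Sensible, feed 159→25 °C: -607.18 kJ/s
Outlet flows (mol/s): A 8.3456, H₂ 8.3456, B 17.254
Sensible, products 25→250 °C: 1019.5 kJ/s
Q = ΔH = -2503.7 kJ/s = -2503.7 kW
Heat removed = 150220 kJ/min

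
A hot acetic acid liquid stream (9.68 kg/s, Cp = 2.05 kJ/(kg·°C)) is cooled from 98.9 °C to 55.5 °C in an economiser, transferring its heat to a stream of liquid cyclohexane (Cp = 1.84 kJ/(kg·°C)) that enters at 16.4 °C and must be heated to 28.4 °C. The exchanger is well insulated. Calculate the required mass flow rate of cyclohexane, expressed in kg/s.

ṁ_c = 39.0 kg/s

Heat released by hot stream: Q = 9.68 × 2.05 × (98.9 − 55.5) = 861.23 kJ/s
Energy balance on cold side (adiabatic exchanger): Q = ṁ_c·Cp_c·(T_c,out − T_c,in)
ṁ_c = 861.23 / [1.84 × (28.4 − 16.4)] = 39.005 kg/s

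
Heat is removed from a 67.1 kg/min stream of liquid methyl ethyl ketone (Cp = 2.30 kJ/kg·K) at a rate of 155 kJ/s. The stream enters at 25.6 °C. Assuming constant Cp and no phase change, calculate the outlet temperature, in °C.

T_out = -34.7 °C

Q = 155 kJ/s = 9300 kJ/min
ΔT = Q/(ṁ·Cp) = 9300/(67.1×2.30) = 60.26 K
T_out = 25.6 − 60.26 = -34.66 °C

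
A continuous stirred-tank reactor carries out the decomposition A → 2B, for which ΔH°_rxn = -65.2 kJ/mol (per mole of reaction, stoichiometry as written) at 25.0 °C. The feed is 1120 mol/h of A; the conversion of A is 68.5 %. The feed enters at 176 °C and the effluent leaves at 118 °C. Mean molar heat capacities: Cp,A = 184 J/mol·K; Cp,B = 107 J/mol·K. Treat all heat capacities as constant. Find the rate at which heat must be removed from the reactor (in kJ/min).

Extent of reaction ξ = 0.685 × 1120 = 767.2 mol/h
Reaction term: ξ·ΔH°_rxn = 767.2 × -65.2 = -50021 kJ/h
Sensible, feed 176→25 °C: -31118 kJ/h
Outlet flows (mol/h): A 352.8, B 1534.4
Sensible, products 25→118 °C: 21306 kJ/h
Q = ΔH = -59834 kJ/h = -16.62 kW
Heat removed = 997.23 kJ/min

Q_out = 997 kJ/min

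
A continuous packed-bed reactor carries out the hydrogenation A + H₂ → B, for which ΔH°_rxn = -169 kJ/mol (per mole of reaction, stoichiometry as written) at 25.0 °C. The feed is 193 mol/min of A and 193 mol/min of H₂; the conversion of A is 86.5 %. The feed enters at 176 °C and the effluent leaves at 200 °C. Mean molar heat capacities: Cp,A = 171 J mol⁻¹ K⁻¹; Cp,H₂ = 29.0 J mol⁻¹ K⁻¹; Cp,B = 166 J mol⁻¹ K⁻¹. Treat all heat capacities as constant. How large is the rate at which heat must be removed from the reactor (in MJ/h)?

Q_out = 1700 MJ/h

Extent of reaction ξ = 0.865 × 193 = 166.94 mol/min
Reaction term: ξ·ΔH°_rxn = 166.94 × -169 = -28214 kJ/min
Sensible, feed 176→25 °C: -5828.6 kJ/min
Outlet flows (mol/min): A 26.055, H₂ 26.055, B 166.94
Sensible, products 25→200 °C: 5761.7 kJ/min
Q = ΔH = -28281 kJ/min = -471.34 kW
Heat removed = 1696.8 MJ/h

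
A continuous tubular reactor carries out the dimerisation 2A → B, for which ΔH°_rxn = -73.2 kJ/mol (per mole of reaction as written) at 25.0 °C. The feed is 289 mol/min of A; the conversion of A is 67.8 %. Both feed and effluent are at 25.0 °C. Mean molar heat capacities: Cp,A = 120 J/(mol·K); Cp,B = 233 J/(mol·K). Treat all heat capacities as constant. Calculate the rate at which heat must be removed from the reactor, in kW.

Q_out = 120 kW

Extent of reaction ξ = 0.678 × 289 / 2 = 97.971 mol/min
Reaction term: ξ·ΔH°_rxn = 97.971 × -73.2 = -7171.5 kJ/min
Q = ΔH = -7171.5 kJ/min = -119.52 kW
Heat removed = 119.52 kW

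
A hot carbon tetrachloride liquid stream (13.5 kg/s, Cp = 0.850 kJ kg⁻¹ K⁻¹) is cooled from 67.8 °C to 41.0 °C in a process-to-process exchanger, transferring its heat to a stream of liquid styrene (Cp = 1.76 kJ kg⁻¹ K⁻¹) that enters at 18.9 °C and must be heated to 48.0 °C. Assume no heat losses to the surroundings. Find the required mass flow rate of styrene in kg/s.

ṁ_c = 6.00 kg/s

Heat released by hot stream: Q = 13.5 × 0.850 × (67.8 − 41.0) = 307.53 kJ/s
Energy balance on cold side (adiabatic exchanger): Q = ṁ_c·Cp_c·(T_c,out − T_c,in)
ṁ_c = 307.53 / [1.76 × (48.0 − 18.9)] = 6.0046 kg/s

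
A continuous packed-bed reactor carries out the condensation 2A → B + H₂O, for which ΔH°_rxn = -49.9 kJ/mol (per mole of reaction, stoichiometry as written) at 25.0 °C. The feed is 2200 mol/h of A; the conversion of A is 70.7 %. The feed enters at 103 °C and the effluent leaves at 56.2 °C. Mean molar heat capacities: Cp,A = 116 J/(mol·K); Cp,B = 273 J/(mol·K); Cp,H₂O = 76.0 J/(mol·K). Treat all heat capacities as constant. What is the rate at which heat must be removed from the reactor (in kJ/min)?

Q_out = 799 kJ/min

Extent of reaction ξ = 0.707 × 2200 / 2 = 777.7 mol/h
Reaction term: ξ·ΔH°_rxn = 777.7 × -49.9 = -38807 kJ/h
Sensible, feed 103→25 °C: -19906 kJ/h
Outlet flows (mol/h): A 644.6, B 777.7, H₂O 777.7
Sensible, products 25→56.2 °C: 10801 kJ/h
Q = ΔH = -47912 kJ/h = -13.309 kW
Heat removed = 798.53 kJ/min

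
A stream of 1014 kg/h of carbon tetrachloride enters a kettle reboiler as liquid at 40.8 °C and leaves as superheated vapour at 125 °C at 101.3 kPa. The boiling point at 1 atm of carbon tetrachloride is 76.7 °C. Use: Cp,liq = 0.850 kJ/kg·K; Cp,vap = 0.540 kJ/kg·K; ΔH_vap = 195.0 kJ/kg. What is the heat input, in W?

Q = 70900 W

liquid 40.8→76.7 °C: 30.515 kJ/kg
vaporisation at 76.7 °C: 195 kJ/kg
vapour 76.7→125 °C: 26.082 kJ/kg
Δh = 30.515 + 195 + 26.082 = 251.6 kJ/kg
Q = ṁ·Δh = 1014 kg/h × 251.6 kJ/kg = 255120 kJ/h
|Q| = 70.866 kW = 70866 W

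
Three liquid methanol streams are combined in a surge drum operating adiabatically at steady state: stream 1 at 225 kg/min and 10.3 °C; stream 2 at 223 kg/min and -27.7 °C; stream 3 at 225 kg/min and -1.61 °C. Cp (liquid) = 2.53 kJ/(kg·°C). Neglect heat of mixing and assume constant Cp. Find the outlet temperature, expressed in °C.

Energy balance with Q = 0: Σ ṁᵢCp,ᵢ(T_out − Tᵢ) = 0
Σ ṁᵢCp,ᵢTᵢ = 225×2.53×10.3 + 223×2.53×-27.7 + 225×2.53×-1.61 = -10681
Σ ṁᵢCp,ᵢ = 225×2.53 + 223×2.53 + 225×2.53 = 1702.7
T_out = -10681 / 1702.7 = -6.2732 °C

T_out = -6.27 °C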